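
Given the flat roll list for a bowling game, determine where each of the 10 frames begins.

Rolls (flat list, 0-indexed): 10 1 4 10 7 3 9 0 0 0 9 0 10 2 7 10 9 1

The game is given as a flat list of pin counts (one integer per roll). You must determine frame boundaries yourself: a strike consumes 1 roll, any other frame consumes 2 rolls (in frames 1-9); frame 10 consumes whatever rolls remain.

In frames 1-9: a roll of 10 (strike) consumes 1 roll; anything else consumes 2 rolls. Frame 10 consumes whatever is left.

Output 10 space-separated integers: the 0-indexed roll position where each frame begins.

Frame 1 starts at roll index 0: roll=10 (strike), consumes 1 roll
Frame 2 starts at roll index 1: rolls=1,4 (sum=5), consumes 2 rolls
Frame 3 starts at roll index 3: roll=10 (strike), consumes 1 roll
Frame 4 starts at roll index 4: rolls=7,3 (sum=10), consumes 2 rolls
Frame 5 starts at roll index 6: rolls=9,0 (sum=9), consumes 2 rolls
Frame 6 starts at roll index 8: rolls=0,0 (sum=0), consumes 2 rolls
Frame 7 starts at roll index 10: rolls=9,0 (sum=9), consumes 2 rolls
Frame 8 starts at roll index 12: roll=10 (strike), consumes 1 roll
Frame 9 starts at roll index 13: rolls=2,7 (sum=9), consumes 2 rolls
Frame 10 starts at roll index 15: 3 remaining rolls

Answer: 0 1 3 4 6 8 10 12 13 15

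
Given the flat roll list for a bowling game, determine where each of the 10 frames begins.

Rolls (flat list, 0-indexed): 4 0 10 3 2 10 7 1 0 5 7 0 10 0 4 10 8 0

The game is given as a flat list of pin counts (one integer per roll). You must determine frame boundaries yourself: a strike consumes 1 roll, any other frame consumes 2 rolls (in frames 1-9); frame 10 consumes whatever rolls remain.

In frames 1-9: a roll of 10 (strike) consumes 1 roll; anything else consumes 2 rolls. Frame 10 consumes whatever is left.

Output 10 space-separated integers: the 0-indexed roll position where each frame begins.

Frame 1 starts at roll index 0: rolls=4,0 (sum=4), consumes 2 rolls
Frame 2 starts at roll index 2: roll=10 (strike), consumes 1 roll
Frame 3 starts at roll index 3: rolls=3,2 (sum=5), consumes 2 rolls
Frame 4 starts at roll index 5: roll=10 (strike), consumes 1 roll
Frame 5 starts at roll index 6: rolls=7,1 (sum=8), consumes 2 rolls
Frame 6 starts at roll index 8: rolls=0,5 (sum=5), consumes 2 rolls
Frame 7 starts at roll index 10: rolls=7,0 (sum=7), consumes 2 rolls
Frame 8 starts at roll index 12: roll=10 (strike), consumes 1 roll
Frame 9 starts at roll index 13: rolls=0,4 (sum=4), consumes 2 rolls
Frame 10 starts at roll index 15: 3 remaining rolls

Answer: 0 2 3 5 6 8 10 12 13 15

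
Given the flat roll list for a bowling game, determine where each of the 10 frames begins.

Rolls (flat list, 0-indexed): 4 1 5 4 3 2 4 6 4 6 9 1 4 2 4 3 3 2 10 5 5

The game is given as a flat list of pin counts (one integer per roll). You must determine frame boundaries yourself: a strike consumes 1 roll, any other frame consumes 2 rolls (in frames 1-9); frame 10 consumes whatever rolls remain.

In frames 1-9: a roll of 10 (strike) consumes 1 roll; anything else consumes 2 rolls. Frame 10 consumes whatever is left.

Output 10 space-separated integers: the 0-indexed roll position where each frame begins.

Frame 1 starts at roll index 0: rolls=4,1 (sum=5), consumes 2 rolls
Frame 2 starts at roll index 2: rolls=5,4 (sum=9), consumes 2 rolls
Frame 3 starts at roll index 4: rolls=3,2 (sum=5), consumes 2 rolls
Frame 4 starts at roll index 6: rolls=4,6 (sum=10), consumes 2 rolls
Frame 5 starts at roll index 8: rolls=4,6 (sum=10), consumes 2 rolls
Frame 6 starts at roll index 10: rolls=9,1 (sum=10), consumes 2 rolls
Frame 7 starts at roll index 12: rolls=4,2 (sum=6), consumes 2 rolls
Frame 8 starts at roll index 14: rolls=4,3 (sum=7), consumes 2 rolls
Frame 9 starts at roll index 16: rolls=3,2 (sum=5), consumes 2 rolls
Frame 10 starts at roll index 18: 3 remaining rolls

Answer: 0 2 4 6 8 10 12 14 16 18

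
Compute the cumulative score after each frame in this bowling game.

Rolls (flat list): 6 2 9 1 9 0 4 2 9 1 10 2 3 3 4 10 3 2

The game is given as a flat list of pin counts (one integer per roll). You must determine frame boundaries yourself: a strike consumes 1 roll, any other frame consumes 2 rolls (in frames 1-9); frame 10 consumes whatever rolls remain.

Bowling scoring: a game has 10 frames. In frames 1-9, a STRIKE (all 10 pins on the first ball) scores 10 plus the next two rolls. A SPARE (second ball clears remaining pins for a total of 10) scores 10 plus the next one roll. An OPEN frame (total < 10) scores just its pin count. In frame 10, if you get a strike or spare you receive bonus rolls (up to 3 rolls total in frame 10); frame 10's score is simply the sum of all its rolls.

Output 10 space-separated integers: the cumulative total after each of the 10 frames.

Answer: 8 27 36 42 62 77 82 89 104 109

Derivation:
Frame 1: OPEN (6+2=8). Cumulative: 8
Frame 2: SPARE (9+1=10). 10 + next roll (9) = 19. Cumulative: 27
Frame 3: OPEN (9+0=9). Cumulative: 36
Frame 4: OPEN (4+2=6). Cumulative: 42
Frame 5: SPARE (9+1=10). 10 + next roll (10) = 20. Cumulative: 62
Frame 6: STRIKE. 10 + next two rolls (2+3) = 15. Cumulative: 77
Frame 7: OPEN (2+3=5). Cumulative: 82
Frame 8: OPEN (3+4=7). Cumulative: 89
Frame 9: STRIKE. 10 + next two rolls (3+2) = 15. Cumulative: 104
Frame 10: OPEN. Sum of all frame-10 rolls (3+2) = 5. Cumulative: 109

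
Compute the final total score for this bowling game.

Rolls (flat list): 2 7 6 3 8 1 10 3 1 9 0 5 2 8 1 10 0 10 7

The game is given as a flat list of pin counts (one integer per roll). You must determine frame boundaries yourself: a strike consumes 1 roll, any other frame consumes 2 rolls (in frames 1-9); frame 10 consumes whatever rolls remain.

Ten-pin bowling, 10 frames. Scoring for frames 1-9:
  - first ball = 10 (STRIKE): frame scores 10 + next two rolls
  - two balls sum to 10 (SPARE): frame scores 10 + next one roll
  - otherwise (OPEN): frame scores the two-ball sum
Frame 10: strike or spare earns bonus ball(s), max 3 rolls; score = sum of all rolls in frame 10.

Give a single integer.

Frame 1: OPEN (2+7=9). Cumulative: 9
Frame 2: OPEN (6+3=9). Cumulative: 18
Frame 3: OPEN (8+1=9). Cumulative: 27
Frame 4: STRIKE. 10 + next two rolls (3+1) = 14. Cumulative: 41
Frame 5: OPEN (3+1=4). Cumulative: 45
Frame 6: OPEN (9+0=9). Cumulative: 54
Frame 7: OPEN (5+2=7). Cumulative: 61
Frame 8: OPEN (8+1=9). Cumulative: 70
Frame 9: STRIKE. 10 + next two rolls (0+10) = 20. Cumulative: 90
Frame 10: SPARE. Sum of all frame-10 rolls (0+10+7) = 17. Cumulative: 107

Answer: 107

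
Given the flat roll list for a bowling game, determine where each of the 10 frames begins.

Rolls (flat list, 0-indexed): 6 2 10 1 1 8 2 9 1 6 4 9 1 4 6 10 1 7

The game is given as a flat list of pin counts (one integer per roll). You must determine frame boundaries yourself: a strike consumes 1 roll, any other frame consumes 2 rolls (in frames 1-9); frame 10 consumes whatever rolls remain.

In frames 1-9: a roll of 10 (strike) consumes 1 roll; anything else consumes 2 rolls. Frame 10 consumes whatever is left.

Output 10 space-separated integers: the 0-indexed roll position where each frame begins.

Frame 1 starts at roll index 0: rolls=6,2 (sum=8), consumes 2 rolls
Frame 2 starts at roll index 2: roll=10 (strike), consumes 1 roll
Frame 3 starts at roll index 3: rolls=1,1 (sum=2), consumes 2 rolls
Frame 4 starts at roll index 5: rolls=8,2 (sum=10), consumes 2 rolls
Frame 5 starts at roll index 7: rolls=9,1 (sum=10), consumes 2 rolls
Frame 6 starts at roll index 9: rolls=6,4 (sum=10), consumes 2 rolls
Frame 7 starts at roll index 11: rolls=9,1 (sum=10), consumes 2 rolls
Frame 8 starts at roll index 13: rolls=4,6 (sum=10), consumes 2 rolls
Frame 9 starts at roll index 15: roll=10 (strike), consumes 1 roll
Frame 10 starts at roll index 16: 2 remaining rolls

Answer: 0 2 3 5 7 9 11 13 15 16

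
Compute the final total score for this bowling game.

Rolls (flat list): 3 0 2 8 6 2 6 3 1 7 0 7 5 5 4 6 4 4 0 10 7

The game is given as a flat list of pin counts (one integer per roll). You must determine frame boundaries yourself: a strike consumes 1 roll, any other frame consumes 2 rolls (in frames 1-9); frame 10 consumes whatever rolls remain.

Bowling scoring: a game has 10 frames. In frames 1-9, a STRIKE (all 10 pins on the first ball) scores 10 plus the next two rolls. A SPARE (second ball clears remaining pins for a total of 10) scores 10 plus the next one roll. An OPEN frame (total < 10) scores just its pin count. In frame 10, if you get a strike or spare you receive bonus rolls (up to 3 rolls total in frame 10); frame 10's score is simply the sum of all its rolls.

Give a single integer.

Answer: 104

Derivation:
Frame 1: OPEN (3+0=3). Cumulative: 3
Frame 2: SPARE (2+8=10). 10 + next roll (6) = 16. Cumulative: 19
Frame 3: OPEN (6+2=8). Cumulative: 27
Frame 4: OPEN (6+3=9). Cumulative: 36
Frame 5: OPEN (1+7=8). Cumulative: 44
Frame 6: OPEN (0+7=7). Cumulative: 51
Frame 7: SPARE (5+5=10). 10 + next roll (4) = 14. Cumulative: 65
Frame 8: SPARE (4+6=10). 10 + next roll (4) = 14. Cumulative: 79
Frame 9: OPEN (4+4=8). Cumulative: 87
Frame 10: SPARE. Sum of all frame-10 rolls (0+10+7) = 17. Cumulative: 104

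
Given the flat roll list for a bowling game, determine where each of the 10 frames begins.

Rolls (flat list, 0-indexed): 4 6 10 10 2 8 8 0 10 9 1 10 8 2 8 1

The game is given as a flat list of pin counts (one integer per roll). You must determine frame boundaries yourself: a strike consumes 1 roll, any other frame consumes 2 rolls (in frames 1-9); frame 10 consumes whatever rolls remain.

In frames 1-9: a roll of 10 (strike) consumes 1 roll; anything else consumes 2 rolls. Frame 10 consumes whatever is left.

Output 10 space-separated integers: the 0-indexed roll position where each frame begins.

Answer: 0 2 3 4 6 8 9 11 12 14

Derivation:
Frame 1 starts at roll index 0: rolls=4,6 (sum=10), consumes 2 rolls
Frame 2 starts at roll index 2: roll=10 (strike), consumes 1 roll
Frame 3 starts at roll index 3: roll=10 (strike), consumes 1 roll
Frame 4 starts at roll index 4: rolls=2,8 (sum=10), consumes 2 rolls
Frame 5 starts at roll index 6: rolls=8,0 (sum=8), consumes 2 rolls
Frame 6 starts at roll index 8: roll=10 (strike), consumes 1 roll
Frame 7 starts at roll index 9: rolls=9,1 (sum=10), consumes 2 rolls
Frame 8 starts at roll index 11: roll=10 (strike), consumes 1 roll
Frame 9 starts at roll index 12: rolls=8,2 (sum=10), consumes 2 rolls
Frame 10 starts at roll index 14: 2 remaining rolls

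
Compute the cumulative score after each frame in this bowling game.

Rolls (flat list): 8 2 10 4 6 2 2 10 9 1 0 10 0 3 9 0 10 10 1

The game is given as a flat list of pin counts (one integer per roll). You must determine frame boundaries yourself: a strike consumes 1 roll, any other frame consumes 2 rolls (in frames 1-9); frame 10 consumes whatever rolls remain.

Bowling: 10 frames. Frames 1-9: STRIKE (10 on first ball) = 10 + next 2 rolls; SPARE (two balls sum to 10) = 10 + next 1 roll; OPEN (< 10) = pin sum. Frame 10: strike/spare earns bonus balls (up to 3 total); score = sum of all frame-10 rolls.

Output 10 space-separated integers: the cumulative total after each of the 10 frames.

Frame 1: SPARE (8+2=10). 10 + next roll (10) = 20. Cumulative: 20
Frame 2: STRIKE. 10 + next two rolls (4+6) = 20. Cumulative: 40
Frame 3: SPARE (4+6=10). 10 + next roll (2) = 12. Cumulative: 52
Frame 4: OPEN (2+2=4). Cumulative: 56
Frame 5: STRIKE. 10 + next two rolls (9+1) = 20. Cumulative: 76
Frame 6: SPARE (9+1=10). 10 + next roll (0) = 10. Cumulative: 86
Frame 7: SPARE (0+10=10). 10 + next roll (0) = 10. Cumulative: 96
Frame 8: OPEN (0+3=3). Cumulative: 99
Frame 9: OPEN (9+0=9). Cumulative: 108
Frame 10: STRIKE. Sum of all frame-10 rolls (10+10+1) = 21. Cumulative: 129

Answer: 20 40 52 56 76 86 96 99 108 129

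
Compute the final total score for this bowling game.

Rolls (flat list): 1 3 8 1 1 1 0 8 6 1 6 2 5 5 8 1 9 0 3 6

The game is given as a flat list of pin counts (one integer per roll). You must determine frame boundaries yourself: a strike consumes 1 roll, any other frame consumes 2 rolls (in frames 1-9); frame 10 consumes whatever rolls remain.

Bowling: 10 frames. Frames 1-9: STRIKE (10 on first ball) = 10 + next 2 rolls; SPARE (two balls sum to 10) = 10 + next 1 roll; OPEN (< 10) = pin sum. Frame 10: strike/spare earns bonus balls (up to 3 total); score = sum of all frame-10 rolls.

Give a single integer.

Answer: 83

Derivation:
Frame 1: OPEN (1+3=4). Cumulative: 4
Frame 2: OPEN (8+1=9). Cumulative: 13
Frame 3: OPEN (1+1=2). Cumulative: 15
Frame 4: OPEN (0+8=8). Cumulative: 23
Frame 5: OPEN (6+1=7). Cumulative: 30
Frame 6: OPEN (6+2=8). Cumulative: 38
Frame 7: SPARE (5+5=10). 10 + next roll (8) = 18. Cumulative: 56
Frame 8: OPEN (8+1=9). Cumulative: 65
Frame 9: OPEN (9+0=9). Cumulative: 74
Frame 10: OPEN. Sum of all frame-10 rolls (3+6) = 9. Cumulative: 83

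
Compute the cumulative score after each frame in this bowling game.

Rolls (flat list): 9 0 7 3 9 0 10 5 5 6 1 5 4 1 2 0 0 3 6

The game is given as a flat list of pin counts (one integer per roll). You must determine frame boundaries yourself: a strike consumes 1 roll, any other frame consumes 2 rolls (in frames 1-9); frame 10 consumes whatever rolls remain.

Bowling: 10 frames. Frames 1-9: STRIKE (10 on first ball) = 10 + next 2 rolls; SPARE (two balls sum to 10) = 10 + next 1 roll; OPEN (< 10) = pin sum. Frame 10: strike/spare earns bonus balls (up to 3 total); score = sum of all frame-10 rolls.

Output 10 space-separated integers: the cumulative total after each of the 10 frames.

Frame 1: OPEN (9+0=9). Cumulative: 9
Frame 2: SPARE (7+3=10). 10 + next roll (9) = 19. Cumulative: 28
Frame 3: OPEN (9+0=9). Cumulative: 37
Frame 4: STRIKE. 10 + next two rolls (5+5) = 20. Cumulative: 57
Frame 5: SPARE (5+5=10). 10 + next roll (6) = 16. Cumulative: 73
Frame 6: OPEN (6+1=7). Cumulative: 80
Frame 7: OPEN (5+4=9). Cumulative: 89
Frame 8: OPEN (1+2=3). Cumulative: 92
Frame 9: OPEN (0+0=0). Cumulative: 92
Frame 10: OPEN. Sum of all frame-10 rolls (3+6) = 9. Cumulative: 101

Answer: 9 28 37 57 73 80 89 92 92 101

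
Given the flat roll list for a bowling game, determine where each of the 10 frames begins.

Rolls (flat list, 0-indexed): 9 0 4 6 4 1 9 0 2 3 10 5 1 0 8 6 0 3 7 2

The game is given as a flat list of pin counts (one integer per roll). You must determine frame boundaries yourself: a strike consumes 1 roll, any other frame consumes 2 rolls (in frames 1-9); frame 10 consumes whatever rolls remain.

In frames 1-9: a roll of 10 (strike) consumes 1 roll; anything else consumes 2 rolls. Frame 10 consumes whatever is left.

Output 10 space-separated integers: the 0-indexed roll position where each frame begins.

Frame 1 starts at roll index 0: rolls=9,0 (sum=9), consumes 2 rolls
Frame 2 starts at roll index 2: rolls=4,6 (sum=10), consumes 2 rolls
Frame 3 starts at roll index 4: rolls=4,1 (sum=5), consumes 2 rolls
Frame 4 starts at roll index 6: rolls=9,0 (sum=9), consumes 2 rolls
Frame 5 starts at roll index 8: rolls=2,3 (sum=5), consumes 2 rolls
Frame 6 starts at roll index 10: roll=10 (strike), consumes 1 roll
Frame 7 starts at roll index 11: rolls=5,1 (sum=6), consumes 2 rolls
Frame 8 starts at roll index 13: rolls=0,8 (sum=8), consumes 2 rolls
Frame 9 starts at roll index 15: rolls=6,0 (sum=6), consumes 2 rolls
Frame 10 starts at roll index 17: 3 remaining rolls

Answer: 0 2 4 6 8 10 11 13 15 17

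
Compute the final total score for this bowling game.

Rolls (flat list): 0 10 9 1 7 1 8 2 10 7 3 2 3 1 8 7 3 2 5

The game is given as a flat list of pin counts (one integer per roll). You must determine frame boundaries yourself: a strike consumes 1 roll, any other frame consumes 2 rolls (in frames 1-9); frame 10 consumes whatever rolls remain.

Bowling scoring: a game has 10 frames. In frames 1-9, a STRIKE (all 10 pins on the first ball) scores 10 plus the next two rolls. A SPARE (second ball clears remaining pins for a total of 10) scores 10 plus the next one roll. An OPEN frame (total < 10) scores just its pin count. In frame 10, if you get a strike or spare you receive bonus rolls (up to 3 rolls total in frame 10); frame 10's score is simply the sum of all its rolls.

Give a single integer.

Answer: 129

Derivation:
Frame 1: SPARE (0+10=10). 10 + next roll (9) = 19. Cumulative: 19
Frame 2: SPARE (9+1=10). 10 + next roll (7) = 17. Cumulative: 36
Frame 3: OPEN (7+1=8). Cumulative: 44
Frame 4: SPARE (8+2=10). 10 + next roll (10) = 20. Cumulative: 64
Frame 5: STRIKE. 10 + next two rolls (7+3) = 20. Cumulative: 84
Frame 6: SPARE (7+3=10). 10 + next roll (2) = 12. Cumulative: 96
Frame 7: OPEN (2+3=5). Cumulative: 101
Frame 8: OPEN (1+8=9). Cumulative: 110
Frame 9: SPARE (7+3=10). 10 + next roll (2) = 12. Cumulative: 122
Frame 10: OPEN. Sum of all frame-10 rolls (2+5) = 7. Cumulative: 129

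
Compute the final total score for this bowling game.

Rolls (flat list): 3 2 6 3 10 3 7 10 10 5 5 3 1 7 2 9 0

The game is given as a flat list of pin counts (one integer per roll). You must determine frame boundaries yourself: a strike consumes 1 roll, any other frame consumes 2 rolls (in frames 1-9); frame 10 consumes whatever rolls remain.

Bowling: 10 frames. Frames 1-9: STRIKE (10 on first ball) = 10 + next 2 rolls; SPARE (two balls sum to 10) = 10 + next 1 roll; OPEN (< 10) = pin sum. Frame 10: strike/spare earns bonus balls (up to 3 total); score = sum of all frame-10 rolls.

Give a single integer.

Answer: 134

Derivation:
Frame 1: OPEN (3+2=5). Cumulative: 5
Frame 2: OPEN (6+3=9). Cumulative: 14
Frame 3: STRIKE. 10 + next two rolls (3+7) = 20. Cumulative: 34
Frame 4: SPARE (3+7=10). 10 + next roll (10) = 20. Cumulative: 54
Frame 5: STRIKE. 10 + next two rolls (10+5) = 25. Cumulative: 79
Frame 6: STRIKE. 10 + next two rolls (5+5) = 20. Cumulative: 99
Frame 7: SPARE (5+5=10). 10 + next roll (3) = 13. Cumulative: 112
Frame 8: OPEN (3+1=4). Cumulative: 116
Frame 9: OPEN (7+2=9). Cumulative: 125
Frame 10: OPEN. Sum of all frame-10 rolls (9+0) = 9. Cumulative: 134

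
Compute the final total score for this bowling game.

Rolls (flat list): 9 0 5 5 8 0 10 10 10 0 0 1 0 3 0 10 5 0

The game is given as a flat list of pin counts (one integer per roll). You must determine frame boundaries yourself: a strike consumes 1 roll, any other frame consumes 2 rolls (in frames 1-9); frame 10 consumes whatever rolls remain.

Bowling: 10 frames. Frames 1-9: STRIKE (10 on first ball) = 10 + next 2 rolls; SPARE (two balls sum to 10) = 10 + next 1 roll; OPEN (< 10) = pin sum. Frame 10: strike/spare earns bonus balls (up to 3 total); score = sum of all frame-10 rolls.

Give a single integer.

Answer: 114

Derivation:
Frame 1: OPEN (9+0=9). Cumulative: 9
Frame 2: SPARE (5+5=10). 10 + next roll (8) = 18. Cumulative: 27
Frame 3: OPEN (8+0=8). Cumulative: 35
Frame 4: STRIKE. 10 + next two rolls (10+10) = 30. Cumulative: 65
Frame 5: STRIKE. 10 + next two rolls (10+0) = 20. Cumulative: 85
Frame 6: STRIKE. 10 + next two rolls (0+0) = 10. Cumulative: 95
Frame 7: OPEN (0+0=0). Cumulative: 95
Frame 8: OPEN (1+0=1). Cumulative: 96
Frame 9: OPEN (3+0=3). Cumulative: 99
Frame 10: STRIKE. Sum of all frame-10 rolls (10+5+0) = 15. Cumulative: 114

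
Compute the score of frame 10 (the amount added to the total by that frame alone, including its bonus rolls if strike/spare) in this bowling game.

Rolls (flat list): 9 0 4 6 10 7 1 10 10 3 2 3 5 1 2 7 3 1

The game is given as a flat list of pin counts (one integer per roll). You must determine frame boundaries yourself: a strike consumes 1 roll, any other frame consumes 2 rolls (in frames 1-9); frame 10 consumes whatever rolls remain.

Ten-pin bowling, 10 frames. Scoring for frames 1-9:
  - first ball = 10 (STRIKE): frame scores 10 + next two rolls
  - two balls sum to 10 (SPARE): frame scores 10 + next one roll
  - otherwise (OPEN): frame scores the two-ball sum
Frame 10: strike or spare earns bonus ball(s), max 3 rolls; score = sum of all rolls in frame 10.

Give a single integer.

Frame 1: OPEN (9+0=9). Cumulative: 9
Frame 2: SPARE (4+6=10). 10 + next roll (10) = 20. Cumulative: 29
Frame 3: STRIKE. 10 + next two rolls (7+1) = 18. Cumulative: 47
Frame 4: OPEN (7+1=8). Cumulative: 55
Frame 5: STRIKE. 10 + next two rolls (10+3) = 23. Cumulative: 78
Frame 6: STRIKE. 10 + next two rolls (3+2) = 15. Cumulative: 93
Frame 7: OPEN (3+2=5). Cumulative: 98
Frame 8: OPEN (3+5=8). Cumulative: 106
Frame 9: OPEN (1+2=3). Cumulative: 109
Frame 10: SPARE. Sum of all frame-10 rolls (7+3+1) = 11. Cumulative: 120

Answer: 11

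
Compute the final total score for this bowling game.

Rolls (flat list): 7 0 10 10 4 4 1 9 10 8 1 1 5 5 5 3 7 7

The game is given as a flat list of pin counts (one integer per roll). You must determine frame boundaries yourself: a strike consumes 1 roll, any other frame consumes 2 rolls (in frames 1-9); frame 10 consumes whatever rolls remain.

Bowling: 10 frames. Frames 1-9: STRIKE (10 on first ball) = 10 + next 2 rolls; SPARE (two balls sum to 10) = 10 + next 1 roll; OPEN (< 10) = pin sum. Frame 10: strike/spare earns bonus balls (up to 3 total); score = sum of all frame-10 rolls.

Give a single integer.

Frame 1: OPEN (7+0=7). Cumulative: 7
Frame 2: STRIKE. 10 + next two rolls (10+4) = 24. Cumulative: 31
Frame 3: STRIKE. 10 + next two rolls (4+4) = 18. Cumulative: 49
Frame 4: OPEN (4+4=8). Cumulative: 57
Frame 5: SPARE (1+9=10). 10 + next roll (10) = 20. Cumulative: 77
Frame 6: STRIKE. 10 + next two rolls (8+1) = 19. Cumulative: 96
Frame 7: OPEN (8+1=9). Cumulative: 105
Frame 8: OPEN (1+5=6). Cumulative: 111
Frame 9: SPARE (5+5=10). 10 + next roll (3) = 13. Cumulative: 124
Frame 10: SPARE. Sum of all frame-10 rolls (3+7+7) = 17. Cumulative: 141

Answer: 141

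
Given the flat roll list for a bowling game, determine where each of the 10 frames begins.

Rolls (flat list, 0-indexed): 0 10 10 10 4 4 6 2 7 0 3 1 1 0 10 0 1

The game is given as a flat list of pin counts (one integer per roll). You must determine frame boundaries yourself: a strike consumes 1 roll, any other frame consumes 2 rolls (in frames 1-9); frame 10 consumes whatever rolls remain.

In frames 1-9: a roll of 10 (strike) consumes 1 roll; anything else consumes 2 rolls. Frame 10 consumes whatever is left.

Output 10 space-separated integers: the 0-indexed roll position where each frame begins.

Frame 1 starts at roll index 0: rolls=0,10 (sum=10), consumes 2 rolls
Frame 2 starts at roll index 2: roll=10 (strike), consumes 1 roll
Frame 3 starts at roll index 3: roll=10 (strike), consumes 1 roll
Frame 4 starts at roll index 4: rolls=4,4 (sum=8), consumes 2 rolls
Frame 5 starts at roll index 6: rolls=6,2 (sum=8), consumes 2 rolls
Frame 6 starts at roll index 8: rolls=7,0 (sum=7), consumes 2 rolls
Frame 7 starts at roll index 10: rolls=3,1 (sum=4), consumes 2 rolls
Frame 8 starts at roll index 12: rolls=1,0 (sum=1), consumes 2 rolls
Frame 9 starts at roll index 14: roll=10 (strike), consumes 1 roll
Frame 10 starts at roll index 15: 2 remaining rolls

Answer: 0 2 3 4 6 8 10 12 14 15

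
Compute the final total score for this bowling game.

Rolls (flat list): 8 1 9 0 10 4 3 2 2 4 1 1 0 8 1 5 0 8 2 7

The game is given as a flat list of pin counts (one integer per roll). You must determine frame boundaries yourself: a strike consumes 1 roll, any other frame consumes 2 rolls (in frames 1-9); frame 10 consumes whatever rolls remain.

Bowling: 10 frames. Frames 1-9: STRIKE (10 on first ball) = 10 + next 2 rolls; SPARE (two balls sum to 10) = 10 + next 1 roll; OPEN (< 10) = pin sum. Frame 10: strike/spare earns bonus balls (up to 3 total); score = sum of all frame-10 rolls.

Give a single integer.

Frame 1: OPEN (8+1=9). Cumulative: 9
Frame 2: OPEN (9+0=9). Cumulative: 18
Frame 3: STRIKE. 10 + next two rolls (4+3) = 17. Cumulative: 35
Frame 4: OPEN (4+3=7). Cumulative: 42
Frame 5: OPEN (2+2=4). Cumulative: 46
Frame 6: OPEN (4+1=5). Cumulative: 51
Frame 7: OPEN (1+0=1). Cumulative: 52
Frame 8: OPEN (8+1=9). Cumulative: 61
Frame 9: OPEN (5+0=5). Cumulative: 66
Frame 10: SPARE. Sum of all frame-10 rolls (8+2+7) = 17. Cumulative: 83

Answer: 83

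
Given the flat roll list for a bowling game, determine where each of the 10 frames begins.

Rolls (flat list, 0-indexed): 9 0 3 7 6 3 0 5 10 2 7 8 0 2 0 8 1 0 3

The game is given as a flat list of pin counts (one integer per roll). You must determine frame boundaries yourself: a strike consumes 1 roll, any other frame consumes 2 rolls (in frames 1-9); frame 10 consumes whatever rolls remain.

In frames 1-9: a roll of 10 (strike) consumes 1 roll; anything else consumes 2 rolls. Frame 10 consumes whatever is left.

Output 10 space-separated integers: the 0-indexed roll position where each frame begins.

Answer: 0 2 4 6 8 9 11 13 15 17

Derivation:
Frame 1 starts at roll index 0: rolls=9,0 (sum=9), consumes 2 rolls
Frame 2 starts at roll index 2: rolls=3,7 (sum=10), consumes 2 rolls
Frame 3 starts at roll index 4: rolls=6,3 (sum=9), consumes 2 rolls
Frame 4 starts at roll index 6: rolls=0,5 (sum=5), consumes 2 rolls
Frame 5 starts at roll index 8: roll=10 (strike), consumes 1 roll
Frame 6 starts at roll index 9: rolls=2,7 (sum=9), consumes 2 rolls
Frame 7 starts at roll index 11: rolls=8,0 (sum=8), consumes 2 rolls
Frame 8 starts at roll index 13: rolls=2,0 (sum=2), consumes 2 rolls
Frame 9 starts at roll index 15: rolls=8,1 (sum=9), consumes 2 rolls
Frame 10 starts at roll index 17: 2 remaining rolls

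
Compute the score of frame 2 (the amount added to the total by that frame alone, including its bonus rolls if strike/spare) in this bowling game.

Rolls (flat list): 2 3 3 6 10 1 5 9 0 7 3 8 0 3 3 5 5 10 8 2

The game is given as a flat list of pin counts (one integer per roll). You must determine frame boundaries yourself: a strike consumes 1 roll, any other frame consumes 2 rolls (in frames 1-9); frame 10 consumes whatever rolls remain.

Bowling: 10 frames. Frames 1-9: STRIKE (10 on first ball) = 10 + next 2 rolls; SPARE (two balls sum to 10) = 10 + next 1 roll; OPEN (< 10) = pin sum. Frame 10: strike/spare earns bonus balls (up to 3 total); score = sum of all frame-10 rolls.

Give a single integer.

Frame 1: OPEN (2+3=5). Cumulative: 5
Frame 2: OPEN (3+6=9). Cumulative: 14
Frame 3: STRIKE. 10 + next two rolls (1+5) = 16. Cumulative: 30
Frame 4: OPEN (1+5=6). Cumulative: 36

Answer: 9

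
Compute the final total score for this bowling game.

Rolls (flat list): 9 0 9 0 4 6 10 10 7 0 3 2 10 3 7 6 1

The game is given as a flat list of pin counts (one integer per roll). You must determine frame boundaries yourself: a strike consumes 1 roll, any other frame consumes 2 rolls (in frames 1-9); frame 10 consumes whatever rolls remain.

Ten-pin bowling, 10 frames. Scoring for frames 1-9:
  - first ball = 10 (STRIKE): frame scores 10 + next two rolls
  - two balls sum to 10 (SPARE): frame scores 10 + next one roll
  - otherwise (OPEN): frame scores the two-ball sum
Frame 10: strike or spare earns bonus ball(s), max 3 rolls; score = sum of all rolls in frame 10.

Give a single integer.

Answer: 137

Derivation:
Frame 1: OPEN (9+0=9). Cumulative: 9
Frame 2: OPEN (9+0=9). Cumulative: 18
Frame 3: SPARE (4+6=10). 10 + next roll (10) = 20. Cumulative: 38
Frame 4: STRIKE. 10 + next two rolls (10+7) = 27. Cumulative: 65
Frame 5: STRIKE. 10 + next two rolls (7+0) = 17. Cumulative: 82
Frame 6: OPEN (7+0=7). Cumulative: 89
Frame 7: OPEN (3+2=5). Cumulative: 94
Frame 8: STRIKE. 10 + next two rolls (3+7) = 20. Cumulative: 114
Frame 9: SPARE (3+7=10). 10 + next roll (6) = 16. Cumulative: 130
Frame 10: OPEN. Sum of all frame-10 rolls (6+1) = 7. Cumulative: 137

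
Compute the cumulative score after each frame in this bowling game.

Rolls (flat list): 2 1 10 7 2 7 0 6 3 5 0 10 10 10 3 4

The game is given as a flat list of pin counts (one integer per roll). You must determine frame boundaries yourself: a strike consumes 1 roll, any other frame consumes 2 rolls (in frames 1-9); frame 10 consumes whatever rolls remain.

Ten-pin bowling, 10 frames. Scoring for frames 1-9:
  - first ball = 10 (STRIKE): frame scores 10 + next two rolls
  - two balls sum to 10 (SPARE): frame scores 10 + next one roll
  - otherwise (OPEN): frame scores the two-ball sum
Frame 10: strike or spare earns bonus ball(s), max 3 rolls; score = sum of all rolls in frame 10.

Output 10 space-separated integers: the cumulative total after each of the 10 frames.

Answer: 3 22 31 38 47 52 82 105 122 129

Derivation:
Frame 1: OPEN (2+1=3). Cumulative: 3
Frame 2: STRIKE. 10 + next two rolls (7+2) = 19. Cumulative: 22
Frame 3: OPEN (7+2=9). Cumulative: 31
Frame 4: OPEN (7+0=7). Cumulative: 38
Frame 5: OPEN (6+3=9). Cumulative: 47
Frame 6: OPEN (5+0=5). Cumulative: 52
Frame 7: STRIKE. 10 + next two rolls (10+10) = 30. Cumulative: 82
Frame 8: STRIKE. 10 + next two rolls (10+3) = 23. Cumulative: 105
Frame 9: STRIKE. 10 + next two rolls (3+4) = 17. Cumulative: 122
Frame 10: OPEN. Sum of all frame-10 rolls (3+4) = 7. Cumulative: 129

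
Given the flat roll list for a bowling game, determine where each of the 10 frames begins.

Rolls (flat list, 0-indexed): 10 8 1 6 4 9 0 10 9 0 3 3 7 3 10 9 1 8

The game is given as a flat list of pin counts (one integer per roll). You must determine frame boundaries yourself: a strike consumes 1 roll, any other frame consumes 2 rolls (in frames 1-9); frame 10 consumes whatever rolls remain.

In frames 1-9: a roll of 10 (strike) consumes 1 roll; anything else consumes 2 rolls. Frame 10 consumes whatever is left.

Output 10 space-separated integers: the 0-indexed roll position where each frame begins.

Frame 1 starts at roll index 0: roll=10 (strike), consumes 1 roll
Frame 2 starts at roll index 1: rolls=8,1 (sum=9), consumes 2 rolls
Frame 3 starts at roll index 3: rolls=6,4 (sum=10), consumes 2 rolls
Frame 4 starts at roll index 5: rolls=9,0 (sum=9), consumes 2 rolls
Frame 5 starts at roll index 7: roll=10 (strike), consumes 1 roll
Frame 6 starts at roll index 8: rolls=9,0 (sum=9), consumes 2 rolls
Frame 7 starts at roll index 10: rolls=3,3 (sum=6), consumes 2 rolls
Frame 8 starts at roll index 12: rolls=7,3 (sum=10), consumes 2 rolls
Frame 9 starts at roll index 14: roll=10 (strike), consumes 1 roll
Frame 10 starts at roll index 15: 3 remaining rolls

Answer: 0 1 3 5 7 8 10 12 14 15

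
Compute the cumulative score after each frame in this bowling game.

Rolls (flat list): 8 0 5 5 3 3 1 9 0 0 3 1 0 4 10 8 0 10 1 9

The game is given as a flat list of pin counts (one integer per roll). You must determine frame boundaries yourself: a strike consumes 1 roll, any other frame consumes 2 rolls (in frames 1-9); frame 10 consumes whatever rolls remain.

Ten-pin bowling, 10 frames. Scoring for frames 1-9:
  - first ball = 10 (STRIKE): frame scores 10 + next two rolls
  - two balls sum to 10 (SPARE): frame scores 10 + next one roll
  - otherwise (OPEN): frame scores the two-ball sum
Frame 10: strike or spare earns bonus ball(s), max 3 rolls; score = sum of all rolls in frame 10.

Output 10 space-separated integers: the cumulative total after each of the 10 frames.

Answer: 8 21 27 37 37 41 45 63 71 91

Derivation:
Frame 1: OPEN (8+0=8). Cumulative: 8
Frame 2: SPARE (5+5=10). 10 + next roll (3) = 13. Cumulative: 21
Frame 3: OPEN (3+3=6). Cumulative: 27
Frame 4: SPARE (1+9=10). 10 + next roll (0) = 10. Cumulative: 37
Frame 5: OPEN (0+0=0). Cumulative: 37
Frame 6: OPEN (3+1=4). Cumulative: 41
Frame 7: OPEN (0+4=4). Cumulative: 45
Frame 8: STRIKE. 10 + next two rolls (8+0) = 18. Cumulative: 63
Frame 9: OPEN (8+0=8). Cumulative: 71
Frame 10: STRIKE. Sum of all frame-10 rolls (10+1+9) = 20. Cumulative: 91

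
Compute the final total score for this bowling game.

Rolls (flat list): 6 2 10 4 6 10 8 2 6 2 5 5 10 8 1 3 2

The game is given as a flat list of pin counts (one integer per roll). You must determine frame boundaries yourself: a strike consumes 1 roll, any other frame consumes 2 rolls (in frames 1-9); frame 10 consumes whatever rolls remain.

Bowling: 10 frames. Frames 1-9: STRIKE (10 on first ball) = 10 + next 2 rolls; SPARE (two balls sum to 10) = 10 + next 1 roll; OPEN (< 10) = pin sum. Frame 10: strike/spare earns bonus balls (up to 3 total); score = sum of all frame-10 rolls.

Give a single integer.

Frame 1: OPEN (6+2=8). Cumulative: 8
Frame 2: STRIKE. 10 + next two rolls (4+6) = 20. Cumulative: 28
Frame 3: SPARE (4+6=10). 10 + next roll (10) = 20. Cumulative: 48
Frame 4: STRIKE. 10 + next two rolls (8+2) = 20. Cumulative: 68
Frame 5: SPARE (8+2=10). 10 + next roll (6) = 16. Cumulative: 84
Frame 6: OPEN (6+2=8). Cumulative: 92
Frame 7: SPARE (5+5=10). 10 + next roll (10) = 20. Cumulative: 112
Frame 8: STRIKE. 10 + next two rolls (8+1) = 19. Cumulative: 131
Frame 9: OPEN (8+1=9). Cumulative: 140
Frame 10: OPEN. Sum of all frame-10 rolls (3+2) = 5. Cumulative: 145

Answer: 145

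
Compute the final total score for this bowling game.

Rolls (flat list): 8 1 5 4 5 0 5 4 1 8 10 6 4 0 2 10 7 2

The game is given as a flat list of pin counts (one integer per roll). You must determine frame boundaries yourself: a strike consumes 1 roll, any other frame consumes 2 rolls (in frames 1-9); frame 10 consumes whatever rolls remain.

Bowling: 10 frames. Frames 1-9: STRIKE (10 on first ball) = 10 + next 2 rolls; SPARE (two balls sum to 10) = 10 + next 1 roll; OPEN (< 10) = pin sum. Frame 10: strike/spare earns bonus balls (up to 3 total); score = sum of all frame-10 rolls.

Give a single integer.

Answer: 101

Derivation:
Frame 1: OPEN (8+1=9). Cumulative: 9
Frame 2: OPEN (5+4=9). Cumulative: 18
Frame 3: OPEN (5+0=5). Cumulative: 23
Frame 4: OPEN (5+4=9). Cumulative: 32
Frame 5: OPEN (1+8=9). Cumulative: 41
Frame 6: STRIKE. 10 + next two rolls (6+4) = 20. Cumulative: 61
Frame 7: SPARE (6+4=10). 10 + next roll (0) = 10. Cumulative: 71
Frame 8: OPEN (0+2=2). Cumulative: 73
Frame 9: STRIKE. 10 + next two rolls (7+2) = 19. Cumulative: 92
Frame 10: OPEN. Sum of all frame-10 rolls (7+2) = 9. Cumulative: 101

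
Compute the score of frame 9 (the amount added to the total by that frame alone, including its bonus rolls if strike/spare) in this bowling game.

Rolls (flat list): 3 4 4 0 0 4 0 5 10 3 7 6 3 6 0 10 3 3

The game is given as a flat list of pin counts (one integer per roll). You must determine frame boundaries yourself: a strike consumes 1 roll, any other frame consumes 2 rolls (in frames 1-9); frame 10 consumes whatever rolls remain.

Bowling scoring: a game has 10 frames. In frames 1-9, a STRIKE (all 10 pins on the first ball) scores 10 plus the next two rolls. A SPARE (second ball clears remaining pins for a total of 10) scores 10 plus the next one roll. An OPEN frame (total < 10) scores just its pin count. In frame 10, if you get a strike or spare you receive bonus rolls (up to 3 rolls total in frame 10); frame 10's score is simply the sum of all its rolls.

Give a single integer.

Answer: 16

Derivation:
Frame 1: OPEN (3+4=7). Cumulative: 7
Frame 2: OPEN (4+0=4). Cumulative: 11
Frame 3: OPEN (0+4=4). Cumulative: 15
Frame 4: OPEN (0+5=5). Cumulative: 20
Frame 5: STRIKE. 10 + next two rolls (3+7) = 20. Cumulative: 40
Frame 6: SPARE (3+7=10). 10 + next roll (6) = 16. Cumulative: 56
Frame 7: OPEN (6+3=9). Cumulative: 65
Frame 8: OPEN (6+0=6). Cumulative: 71
Frame 9: STRIKE. 10 + next two rolls (3+3) = 16. Cumulative: 87
Frame 10: OPEN. Sum of all frame-10 rolls (3+3) = 6. Cumulative: 93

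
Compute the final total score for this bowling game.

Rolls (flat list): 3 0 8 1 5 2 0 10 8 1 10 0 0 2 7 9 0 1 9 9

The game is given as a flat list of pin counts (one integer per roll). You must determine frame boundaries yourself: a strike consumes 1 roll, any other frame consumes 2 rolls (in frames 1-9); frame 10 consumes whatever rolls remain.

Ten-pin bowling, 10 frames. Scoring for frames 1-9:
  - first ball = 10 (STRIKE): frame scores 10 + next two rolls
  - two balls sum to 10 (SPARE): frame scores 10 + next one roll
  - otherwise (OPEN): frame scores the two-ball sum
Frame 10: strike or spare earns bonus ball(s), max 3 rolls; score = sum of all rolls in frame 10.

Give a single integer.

Frame 1: OPEN (3+0=3). Cumulative: 3
Frame 2: OPEN (8+1=9). Cumulative: 12
Frame 3: OPEN (5+2=7). Cumulative: 19
Frame 4: SPARE (0+10=10). 10 + next roll (8) = 18. Cumulative: 37
Frame 5: OPEN (8+1=9). Cumulative: 46
Frame 6: STRIKE. 10 + next two rolls (0+0) = 10. Cumulative: 56
Frame 7: OPEN (0+0=0). Cumulative: 56
Frame 8: OPEN (2+7=9). Cumulative: 65
Frame 9: OPEN (9+0=9). Cumulative: 74
Frame 10: SPARE. Sum of all frame-10 rolls (1+9+9) = 19. Cumulative: 93

Answer: 93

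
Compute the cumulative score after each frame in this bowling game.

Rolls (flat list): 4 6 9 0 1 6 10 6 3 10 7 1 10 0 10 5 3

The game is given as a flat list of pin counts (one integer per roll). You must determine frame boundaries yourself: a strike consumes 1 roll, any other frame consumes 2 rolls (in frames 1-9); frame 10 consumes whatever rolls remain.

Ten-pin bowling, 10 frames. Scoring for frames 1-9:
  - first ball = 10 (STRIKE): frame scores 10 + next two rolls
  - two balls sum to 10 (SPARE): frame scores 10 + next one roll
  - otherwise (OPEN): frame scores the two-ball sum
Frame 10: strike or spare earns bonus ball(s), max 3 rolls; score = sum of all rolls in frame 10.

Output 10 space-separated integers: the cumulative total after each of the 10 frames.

Frame 1: SPARE (4+6=10). 10 + next roll (9) = 19. Cumulative: 19
Frame 2: OPEN (9+0=9). Cumulative: 28
Frame 3: OPEN (1+6=7). Cumulative: 35
Frame 4: STRIKE. 10 + next two rolls (6+3) = 19. Cumulative: 54
Frame 5: OPEN (6+3=9). Cumulative: 63
Frame 6: STRIKE. 10 + next two rolls (7+1) = 18. Cumulative: 81
Frame 7: OPEN (7+1=8). Cumulative: 89
Frame 8: STRIKE. 10 + next two rolls (0+10) = 20. Cumulative: 109
Frame 9: SPARE (0+10=10). 10 + next roll (5) = 15. Cumulative: 124
Frame 10: OPEN. Sum of all frame-10 rolls (5+3) = 8. Cumulative: 132

Answer: 19 28 35 54 63 81 89 109 124 132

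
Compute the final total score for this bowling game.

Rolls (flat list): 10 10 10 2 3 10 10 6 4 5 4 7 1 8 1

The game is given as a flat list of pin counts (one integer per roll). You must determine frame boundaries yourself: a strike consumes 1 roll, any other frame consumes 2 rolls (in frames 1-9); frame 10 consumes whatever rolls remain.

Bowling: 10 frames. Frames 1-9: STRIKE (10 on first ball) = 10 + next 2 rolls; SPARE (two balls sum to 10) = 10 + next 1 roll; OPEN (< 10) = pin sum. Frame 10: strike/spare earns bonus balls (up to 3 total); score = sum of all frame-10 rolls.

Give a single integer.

Frame 1: STRIKE. 10 + next two rolls (10+10) = 30. Cumulative: 30
Frame 2: STRIKE. 10 + next two rolls (10+2) = 22. Cumulative: 52
Frame 3: STRIKE. 10 + next two rolls (2+3) = 15. Cumulative: 67
Frame 4: OPEN (2+3=5). Cumulative: 72
Frame 5: STRIKE. 10 + next two rolls (10+6) = 26. Cumulative: 98
Frame 6: STRIKE. 10 + next two rolls (6+4) = 20. Cumulative: 118
Frame 7: SPARE (6+4=10). 10 + next roll (5) = 15. Cumulative: 133
Frame 8: OPEN (5+4=9). Cumulative: 142
Frame 9: OPEN (7+1=8). Cumulative: 150
Frame 10: OPEN. Sum of all frame-10 rolls (8+1) = 9. Cumulative: 159

Answer: 159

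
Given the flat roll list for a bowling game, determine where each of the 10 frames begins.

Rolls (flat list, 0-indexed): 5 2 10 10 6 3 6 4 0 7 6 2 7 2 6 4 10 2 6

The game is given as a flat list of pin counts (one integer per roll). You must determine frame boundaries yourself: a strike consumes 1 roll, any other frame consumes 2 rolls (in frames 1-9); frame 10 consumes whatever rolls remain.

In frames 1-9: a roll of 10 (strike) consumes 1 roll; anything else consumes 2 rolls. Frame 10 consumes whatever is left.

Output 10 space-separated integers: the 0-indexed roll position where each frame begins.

Answer: 0 2 3 4 6 8 10 12 14 16

Derivation:
Frame 1 starts at roll index 0: rolls=5,2 (sum=7), consumes 2 rolls
Frame 2 starts at roll index 2: roll=10 (strike), consumes 1 roll
Frame 3 starts at roll index 3: roll=10 (strike), consumes 1 roll
Frame 4 starts at roll index 4: rolls=6,3 (sum=9), consumes 2 rolls
Frame 5 starts at roll index 6: rolls=6,4 (sum=10), consumes 2 rolls
Frame 6 starts at roll index 8: rolls=0,7 (sum=7), consumes 2 rolls
Frame 7 starts at roll index 10: rolls=6,2 (sum=8), consumes 2 rolls
Frame 8 starts at roll index 12: rolls=7,2 (sum=9), consumes 2 rolls
Frame 9 starts at roll index 14: rolls=6,4 (sum=10), consumes 2 rolls
Frame 10 starts at roll index 16: 3 remaining rolls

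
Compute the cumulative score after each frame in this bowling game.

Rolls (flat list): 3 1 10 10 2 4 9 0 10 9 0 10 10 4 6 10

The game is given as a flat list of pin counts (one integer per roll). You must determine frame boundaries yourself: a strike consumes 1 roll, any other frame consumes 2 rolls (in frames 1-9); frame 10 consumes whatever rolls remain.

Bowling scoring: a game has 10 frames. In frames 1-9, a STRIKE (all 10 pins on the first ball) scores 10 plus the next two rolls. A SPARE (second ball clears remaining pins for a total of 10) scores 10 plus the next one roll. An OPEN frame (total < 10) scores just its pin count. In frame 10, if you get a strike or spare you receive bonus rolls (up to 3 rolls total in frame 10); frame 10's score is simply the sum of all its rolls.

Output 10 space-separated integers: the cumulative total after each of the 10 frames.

Frame 1: OPEN (3+1=4). Cumulative: 4
Frame 2: STRIKE. 10 + next two rolls (10+2) = 22. Cumulative: 26
Frame 3: STRIKE. 10 + next two rolls (2+4) = 16. Cumulative: 42
Frame 4: OPEN (2+4=6). Cumulative: 48
Frame 5: OPEN (9+0=9). Cumulative: 57
Frame 6: STRIKE. 10 + next two rolls (9+0) = 19. Cumulative: 76
Frame 7: OPEN (9+0=9). Cumulative: 85
Frame 8: STRIKE. 10 + next two rolls (10+4) = 24. Cumulative: 109
Frame 9: STRIKE. 10 + next two rolls (4+6) = 20. Cumulative: 129
Frame 10: SPARE. Sum of all frame-10 rolls (4+6+10) = 20. Cumulative: 149

Answer: 4 26 42 48 57 76 85 109 129 149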